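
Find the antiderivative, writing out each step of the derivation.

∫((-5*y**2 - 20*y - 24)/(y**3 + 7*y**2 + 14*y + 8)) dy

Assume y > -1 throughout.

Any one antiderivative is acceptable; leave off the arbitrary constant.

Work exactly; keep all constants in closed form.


Step 1. Decompose ∫((-5*y**2 - 20*y - 24)/(y**3 + 7*y**2 + 14*y + 8)) dy by partial fractions, (-5*y**2 - 20*y - 24)/(y**3 + 7*y**2 + 14*y + 8) = -4/(y + 4) + 2/(y + 2) - 3/(y + 1): now ∫(-3/(y + 1)) dy + ∫(2/(y + 2)) dy + ∫(-4/(y + 4)) dy.
Step 2. Evaluate the standard form [assuming y > -4]: now -4*log(y + 4) + ∫(-3/(y + 1)) dy + ∫(2/(y + 2)) dy.
Step 3. Evaluate the standard form [assuming y > -2]: now 2*log(y + 2) - 4*log(y + 4) + ∫(-3/(y + 1)) dy.
Step 4. Evaluate the standard form [assuming y > -1]: now -3*log(y + 1) + 2*log(y + 2) - 4*log(y + 4).
Answer: -3*log(y + 1) + 2*log(y + 2) - 4*log(y + 4).


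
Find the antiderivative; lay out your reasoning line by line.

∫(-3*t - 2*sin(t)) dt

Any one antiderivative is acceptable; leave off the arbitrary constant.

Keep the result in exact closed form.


Step 1. Rewrite: now ∫(-3*t) dt + ∫(-2*sin(t)) dt.
Step 2. Evaluate the standard form: now -3*t**2/2 + ∫(-2*sin(t)) dt.
Step 3. Evaluate the standard form: now -3*t**2/2 + 2*cos(t).
Answer: -3*t**2/2 + 2*cos(t).


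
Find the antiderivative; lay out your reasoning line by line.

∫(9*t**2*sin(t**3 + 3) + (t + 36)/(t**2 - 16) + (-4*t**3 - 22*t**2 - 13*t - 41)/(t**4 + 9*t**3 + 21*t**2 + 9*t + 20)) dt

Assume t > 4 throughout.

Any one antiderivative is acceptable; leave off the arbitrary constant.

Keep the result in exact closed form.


Step 1. Rewrite: now ∫(9*t**2*sin(t**3 + 3)) dt + ∫((t + 36)/(t**2 - 16)) dt + ∫((-4*t**3 - 22*t**2 - 13*t - 41)/(t**4 + 9*t**3 + 21*t**2 + 9*t + 20)) dt.
Step 2. Substitute u = t**3 + 3, turning ∫(9*t**2*sin(t**3 + 3)) dt into ∫(3*sin(u)) du: now ∫((t + 36)/(t**2 - 16)) dt + ∫((-4*t**3 - 22*t**2 - 13*t - 41)/(t**4 + 9*t**3 + 21*t**2 + 9*t + 20)) dt + ∫(3*sin(u)) du.
Step 3. Evaluate the standard form: now -3*cos(u) + ∫((t + 36)/(t**2 - 16)) dt + ∫((-4*t**3 - 22*t**2 - 13*t - 41)/(t**4 + 9*t**3 + 21*t**2 + 9*t + 20)) dt.
Step 4. Substitute back u = t**3 + 3: now -3*cos(t**3 + 3) + ∫((t + 36)/(t**2 - 16)) dt + ∫((-4*t**3 - 22*t**2 - 13*t - 41)/(t**4 + 9*t**3 + 21*t**2 + 9*t + 20)) dt.
Step 5. Decompose ∫((-4*t**3 - 22*t**2 - 13*t - 41)/(t**4 + 9*t**3 + 21*t**2 + 9*t + 20)) dt by partial fractions, (-4*t**3 - 22*t**2 - 13*t - 41)/(t**4 + 9*t**3 + 21*t**2 + 9*t + 20) = -1/(t**2 + 1) + 1/(t + 5) - 5/(t + 4): now -3*cos(t**3 + 3) + ∫((t + 36)/(t**2 - 16)) dt + ∫(-5/(t + 4)) dt + ∫(1/(t + 5)) dt + ∫(-1/(t**2 + 1)) dt.
Step 6. Evaluate the standard form [assuming t > -4]: now -5*log(t + 4) - 3*cos(t**3 + 3) + ∫((t + 36)/(t**2 - 16)) dt + ∫(1/(t + 5)) dt + ∫(-1/(t**2 + 1)) dt.
Step 7. Evaluate the standard form [assuming t > -5]: now -5*log(t + 4) + log(t + 5) - 3*cos(t**3 + 3) + ∫((t + 36)/(t**2 - 16)) dt + ∫(-1/(t**2 + 1)) dt.
Step 8. Evaluate the standard form: now -5*log(t + 4) + log(t + 5) - 3*cos(t**3 + 3) - atan(t) + ∫((t + 36)/(t**2 - 16)) dt.
Step 9. Decompose ∫((t + 36)/(t**2 - 16)) dt by partial fractions, (t + 36)/(t**2 - 16) = -4/(t + 4) + 5/(t - 4): now -5*log(t + 4) + log(t + 5) - 3*cos(t**3 + 3) - atan(t) + ∫(5/(t - 4)) dt + ∫(-4/(t + 4)) dt.
Step 10. Evaluate the standard form [assuming t > 4]: now 5*log(t - 4) - 5*log(t + 4) + log(t + 5) - 3*cos(t**3 + 3) - atan(t) + ∫(-4/(t + 4)) dt.
Step 11. Evaluate the standard form [assuming t > -4]: now 5*log(t - 4) - 9*log(t + 4) + log(t + 5) - 3*cos(t**3 + 3) - atan(t).
Answer: 5*log(t - 4) - 9*log(t + 4) + log(t + 5) - 3*cos(t**3 + 3) - atan(t).


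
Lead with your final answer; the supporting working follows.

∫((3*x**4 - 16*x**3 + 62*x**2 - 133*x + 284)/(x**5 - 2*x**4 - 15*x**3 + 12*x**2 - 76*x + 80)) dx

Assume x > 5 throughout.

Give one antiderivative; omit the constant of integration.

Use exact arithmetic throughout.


The answer is log(x - 5) - 2*log(x - 1) + 4*log(x + 4) + 3*atan(x/2)/2.
Step 1. Decompose ∫((3*x**4 - 16*x**3 + 62*x**2 - 133*x + 284)/(x**5 - 2*x**4 - 15*x**3 + 12*x**2 - 76*x + 80)) dx by partial fractions, (3*x**4 - 16*x**3 + 62*x**2 - 133*x + 284)/(x**5 - 2*x**4 - 15*x**3 + 12*x**2 - 76*x + 80) = 3/(x**2 + 4) + 4/(x + 4) - 2/(x - 1) + 1/(x - 5): now ∫(1/(x - 5)) dx + ∫(-2/(x - 1)) dx + ∫(4/(x + 4)) dx + ∫(3/(x**2 + 4)) dx.
Step 2. Evaluate the standard form [assuming x > 1]: now -2*log(x - 1) + ∫(1/(x - 5)) dx + ∫(4/(x + 4)) dx + ∫(3/(x**2 + 4)) dx.
Step 3. Evaluate the standard form [assuming x > 5]: now log(x - 5) - 2*log(x - 1) + ∫(4/(x + 4)) dx + ∫(3/(x**2 + 4)) dx.
Step 4. Evaluate the standard form [assuming x > -4]: now log(x - 5) - 2*log(x - 1) + 4*log(x + 4) + ∫(3/(x**2 + 4)) dx.
Step 5. Evaluate the standard form: now log(x - 5) - 2*log(x - 1) + 4*log(x + 4) + 3*atan(x/2)/2.
Answer: log(x - 5) - 2*log(x - 1) + 4*log(x + 4) + 3*atan(x/2)/2.


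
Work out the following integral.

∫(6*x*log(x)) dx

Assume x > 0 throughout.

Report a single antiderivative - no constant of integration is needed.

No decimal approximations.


Answer: 3*x**2*log(x) - 3*x**2/2.


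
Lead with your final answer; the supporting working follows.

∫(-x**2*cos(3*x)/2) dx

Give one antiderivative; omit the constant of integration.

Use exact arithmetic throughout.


The answer is -x**2*sin(3*x)/6 - x*cos(3*x)/9 + sin(3*x)/27.
Step 1. Integrate ∫(-x**2*cos(3*x)/2) dx by parts with u = x**2, dv = (-cos(3*x)/2) dx, so v = -sin(3*x)/6: now -x**2*sin(3*x)/6 + ∫(x*sin(3*x)/3) dx.
Step 2. Integrate ∫(x*sin(3*x)/3) dx by parts with u = x, dv = (sin(3*x)/3) dx, so v = -cos(3*x)/9: now -x**2*sin(3*x)/6 - x*cos(3*x)/9 + ∫(cos(3*x)/9) dx.
Step 3. Evaluate the standard form: now -x**2*sin(3*x)/6 - x*cos(3*x)/9 + sin(3*x)/27.
Answer: -x**2*sin(3*x)/6 - x*cos(3*x)/9 + sin(3*x)/27.


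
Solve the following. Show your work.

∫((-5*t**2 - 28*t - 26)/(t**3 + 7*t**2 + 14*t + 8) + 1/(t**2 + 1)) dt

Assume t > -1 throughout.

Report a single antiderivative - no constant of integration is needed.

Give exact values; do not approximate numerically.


Step 1. Rewrite: now ∫((-5*t**2 - 28*t - 26)/(t**3 + 7*t**2 + 14*t + 8)) dt + ∫(1/(t**2 + 1)) dt.
Step 2. Evaluate the standard form: now atan(t) + ∫((-5*t**2 - 28*t - 26)/(t**3 + 7*t**2 + 14*t + 8)) dt.
Step 3. Decompose ∫((-5*t**2 - 28*t - 26)/(t**3 + 7*t**2 + 14*t + 8)) dt by partial fractions, (-5*t**2 - 28*t - 26)/(t**3 + 7*t**2 + 14*t + 8) = 1/(t + 4) - 5/(t + 2) - 1/(t + 1): now atan(t) + ∫(-1/(t + 1)) dt + ∫(-5/(t + 2)) dt + ∫(1/(t + 4)) dt.
Step 4. Evaluate the standard form [assuming t > -1]: now -log(t + 1) + atan(t) + ∫(-5/(t + 2)) dt + ∫(1/(t + 4)) dt.
Step 5. Evaluate the standard form [assuming t > -4]: now -log(t + 1) + log(t + 4) + atan(t) + ∫(-5/(t + 2)) dt.
Step 6. Evaluate the standard form [assuming t > -2]: now -log(t + 1) - 5*log(t + 2) + log(t + 4) + atan(t).
Answer: -log(t + 1) - 5*log(t + 2) + log(t + 4) + atan(t).


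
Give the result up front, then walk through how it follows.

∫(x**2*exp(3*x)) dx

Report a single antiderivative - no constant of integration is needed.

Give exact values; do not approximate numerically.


The answer is x**2*exp(3*x)/3 - 2*x*exp(3*x)/9 + 2*exp(3*x)/27.
Step 1. Integrate ∫(x**2*exp(3*x)) dx by parts with u = x**2, dv = (exp(3*x)) dx, so v = exp(3*x)/3: now x**2*exp(3*x)/3 + ∫(-2*x*exp(3*x)/3) dx.
Step 2. Integrate ∫(-2*x*exp(3*x)/3) dx by parts with u = x, dv = (-2*exp(3*x)/3) dx, so v = -2*exp(3*x)/9: now x**2*exp(3*x)/3 - 2*x*exp(3*x)/9 + ∫(2*exp(3*x)/9) dx.
Step 3. Evaluate the standard form: now x**2*exp(3*x)/3 - 2*x*exp(3*x)/9 + 2*exp(3*x)/27.
Answer: x**2*exp(3*x)/3 - 2*x*exp(3*x)/9 + 2*exp(3*x)/27.


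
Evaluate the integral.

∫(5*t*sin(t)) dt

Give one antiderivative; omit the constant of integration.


Answer: -5*t*cos(t) + 5*sin(t).


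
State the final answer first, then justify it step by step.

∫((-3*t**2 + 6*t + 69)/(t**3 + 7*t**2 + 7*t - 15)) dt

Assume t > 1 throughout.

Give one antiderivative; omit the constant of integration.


The answer is 3*log(t - 1) - 3*log(t + 3) - 3*log(t + 5).
Step 1. Decompose ∫((-3*t**2 + 6*t + 69)/(t**3 + 7*t**2 + 7*t - 15)) dt by partial fractions, (-3*t**2 + 6*t + 69)/(t**3 + 7*t**2 + 7*t - 15) = -3/(t + 5) - 3/(t + 3) + 3/(t - 1): now ∫(3/(t - 1)) dt + ∫(-3/(t + 3)) dt + ∫(-3/(t + 5)) dt.
Step 2. Evaluate the standard form [assuming t > -3]: now -3*log(t + 3) + ∫(3/(t - 1)) dt + ∫(-3/(t + 5)) dt.
Step 3. Evaluate the standard form [assuming t > 1]: now 3*log(t - 1) - 3*log(t + 3) + ∫(-3/(t + 5)) dt.
Step 4. Evaluate the standard form [assuming t > -5]: now 3*log(t - 1) - 3*log(t + 3) - 3*log(t + 5).
Answer: 3*log(t - 1) - 3*log(t + 3) - 3*log(t + 5).


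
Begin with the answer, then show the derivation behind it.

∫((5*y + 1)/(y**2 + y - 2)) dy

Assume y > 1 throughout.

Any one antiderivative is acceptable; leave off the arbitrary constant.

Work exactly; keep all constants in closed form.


The answer is 2*log(y - 1) + 3*log(y + 2).
Step 1. Decompose ∫((5*y + 1)/(y**2 + y - 2)) dy by partial fractions, (5*y + 1)/(y**2 + y - 2) = 3/(y + 2) + 2/(y - 1): now ∫(2/(y - 1)) dy + ∫(3/(y + 2)) dy.
Step 2. Evaluate the standard form [assuming y > -2]: now 3*log(y + 2) + ∫(2/(y - 1)) dy.
Step 3. Evaluate the standard form [assuming y > 1]: now 2*log(y - 1) + 3*log(y + 2).
Answer: 2*log(y - 1) + 3*log(y + 2).


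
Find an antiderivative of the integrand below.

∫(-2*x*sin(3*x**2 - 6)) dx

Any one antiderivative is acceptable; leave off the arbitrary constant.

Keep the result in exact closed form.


Answer: cos(3*x**2 - 6)/3.


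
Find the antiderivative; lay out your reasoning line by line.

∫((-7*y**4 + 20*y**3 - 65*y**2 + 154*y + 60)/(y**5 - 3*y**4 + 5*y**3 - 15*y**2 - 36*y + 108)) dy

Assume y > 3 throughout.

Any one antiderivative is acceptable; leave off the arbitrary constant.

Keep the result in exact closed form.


Step 1. Decompose ∫((-7*y**4 + 20*y**3 - 65*y**2 + 154*y + 60)/(y**5 - 3*y**4 + 5*y**3 - 15*y**2 - 36*y + 108)) dy by partial fractions, (-7*y**4 + 20*y**3 - 65*y**2 + 154*y + 60)/(y**5 - 3*y**4 + 5*y**3 - 15*y**2 - 36*y + 108) = 2/(y**2 + 9) - 3/(y + 2) - 3/(y - 2) - 1/(y - 3): now ∫(-1/(y - 3)) dy + ∫(-3/(y - 2)) dy + ∫(-3/(y + 2)) dy + ∫(2/(y**2 + 9)) dy.
Step 2. Evaluate the standard form [assuming y > 3]: now -log(y - 3) + ∫(-3/(y - 2)) dy + ∫(-3/(y + 2)) dy + ∫(2/(y**2 + 9)) dy.
Step 3. Evaluate the standard form [assuming y > 2]: now -log(y - 3) - 3*log(y - 2) + ∫(-3/(y + 2)) dy + ∫(2/(y**2 + 9)) dy.
Step 4. Evaluate the standard form [assuming y > -2]: now -log(y - 3) - 3*log(y - 2) - 3*log(y + 2) + ∫(2/(y**2 + 9)) dy.
Step 5. Evaluate the standard form: now -log(y - 3) - 3*log(y - 2) - 3*log(y + 2) + 2*atan(y/3)/3.
Answer: -log(y - 3) - 3*log(y - 2) - 3*log(y + 2) + 2*atan(y/3)/3.


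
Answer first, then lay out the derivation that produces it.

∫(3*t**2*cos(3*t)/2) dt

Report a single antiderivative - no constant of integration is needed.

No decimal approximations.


The answer is t**2*sin(3*t)/2 + t*cos(3*t)/3 - sin(3*t)/9.
Step 1. Integrate ∫(3*t**2*cos(3*t)/2) dt by parts with u = t**2, dv = (3*cos(3*t)/2) dt, so v = sin(3*t)/2: now t**2*sin(3*t)/2 + ∫(-t*sin(3*t)) dt.
Step 2. Integrate ∫(-t*sin(3*t)) dt by parts with u = t, dv = (-sin(3*t)) dt, so v = cos(3*t)/3: now t**2*sin(3*t)/2 + t*cos(3*t)/3 + ∫(-cos(3*t)/3) dt.
Step 3. Evaluate the standard form: now t**2*sin(3*t)/2 + t*cos(3*t)/3 - sin(3*t)/9.
Answer: t**2*sin(3*t)/2 + t*cos(3*t)/3 - sin(3*t)/9.


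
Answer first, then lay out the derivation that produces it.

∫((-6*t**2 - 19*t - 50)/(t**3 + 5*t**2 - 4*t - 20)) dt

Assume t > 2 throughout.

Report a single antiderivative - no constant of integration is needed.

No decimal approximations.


The answer is -4*log(t - 2) + 3*log(t + 2) - 5*log(t + 5).
Step 1. Decompose ∫((-6*t**2 - 19*t - 50)/(t**3 + 5*t**2 - 4*t - 20)) dt by partial fractions, (-6*t**2 - 19*t - 50)/(t**3 + 5*t**2 - 4*t - 20) = -5/(t + 5) + 3/(t + 2) - 4/(t - 2): now ∫(-4/(t - 2)) dt + ∫(3/(t + 2)) dt + ∫(-5/(t + 5)) dt.
Step 2. Evaluate the standard form [assuming t > -2]: now 3*log(t + 2) + ∫(-4/(t - 2)) dt + ∫(-5/(t + 5)) dt.
Step 3. Evaluate the standard form [assuming t > 2]: now -4*log(t - 2) + 3*log(t + 2) + ∫(-5/(t + 5)) dt.
Step 4. Evaluate the standard form [assuming t > -5]: now -4*log(t - 2) + 3*log(t + 2) - 5*log(t + 5).
Answer: -4*log(t - 2) + 3*log(t + 2) - 5*log(t + 5).


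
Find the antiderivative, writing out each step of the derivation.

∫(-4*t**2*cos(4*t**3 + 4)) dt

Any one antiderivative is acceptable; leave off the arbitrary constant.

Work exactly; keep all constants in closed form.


Step 1. Substitute u = t**3 + 1, turning ∫(-4*t**2*cos(4*t**3 + 4)) dt into ∫(-4*cos(4*u)/3) du: now ∫(-4*cos(4*u)/3) du.
Step 2. Evaluate the standard form: now -sin(4*u)/3.
Step 3. Substitute back u = t**3 + 1: now -sin(4*t**3 + 4)/3.
Answer: -sin(4*t**3 + 4)/3.


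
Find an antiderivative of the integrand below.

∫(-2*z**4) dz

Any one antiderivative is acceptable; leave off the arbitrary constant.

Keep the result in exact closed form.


Answer: -2*z**5/5.


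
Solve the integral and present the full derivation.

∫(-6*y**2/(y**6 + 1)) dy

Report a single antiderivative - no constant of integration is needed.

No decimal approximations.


Step 1. Substitute u = y**3, turning ∫(-6*y**2/(y**6 + 1)) dy into ∫(-2/(u**2 + 1)) du: now ∫(-2/(u**2 + 1)) du.
Step 2. Evaluate the standard form: now -2*atan(u).
Step 3. Substitute back u = y**3: now -2*atan(y**3).
Answer: -2*atan(y**3).


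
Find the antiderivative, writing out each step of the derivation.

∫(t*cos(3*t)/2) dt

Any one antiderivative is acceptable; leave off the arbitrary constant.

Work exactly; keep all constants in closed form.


Step 1. Integrate ∫(t*cos(3*t)/2) dt by parts with u = t, dv = (cos(3*t)/2) dt, so v = sin(3*t)/6: now t*sin(3*t)/6 + ∫(-sin(3*t)/6) dt.
Step 2. Evaluate the standard form: now t*sin(3*t)/6 + cos(3*t)/18.
Answer: t*sin(3*t)/6 + cos(3*t)/18.


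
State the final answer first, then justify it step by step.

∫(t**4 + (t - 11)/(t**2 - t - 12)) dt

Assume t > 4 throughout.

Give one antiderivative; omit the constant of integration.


The answer is t**5/5 - log(t - 4) + 2*log(t + 3).
Step 1. Rewrite: now ∫(t**4) dt + ∫((t - 11)/(t**2 - t - 12)) dt.
Step 2. Evaluate the standard form: now t**5/5 + ∫((t - 11)/(t**2 - t - 12)) dt.
Step 3. Decompose ∫((t - 11)/(t**2 - t - 12)) dt by partial fractions, (t - 11)/(t**2 - t - 12) = 2/(t + 3) - 1/(t - 4): now t**5/5 + ∫(-1/(t - 4)) dt + ∫(2/(t + 3)) dt.
Step 4. Evaluate the standard form [assuming t > 4]: now t**5/5 - log(t - 4) + ∫(2/(t + 3)) dt.
Step 5. Evaluate the standard form [assuming t > -3]: now t**5/5 - log(t - 4) + 2*log(t + 3).
Answer: t**5/5 - log(t - 4) + 2*log(t + 3).


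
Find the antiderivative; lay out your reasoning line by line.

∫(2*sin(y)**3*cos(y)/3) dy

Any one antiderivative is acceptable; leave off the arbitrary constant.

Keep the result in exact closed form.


Step 1. Substitute u = sin(y), turning ∫(2*sin(y)**3*cos(y)/3) dy into ∫(2*u**3/3) du: now ∫(2*u**3/3) du.
Step 2. Evaluate the standard form: now u**4/6.
Step 3. Substitute back u = sin(y): now sin(y)**4/6.
Answer: sin(y)**4/6.


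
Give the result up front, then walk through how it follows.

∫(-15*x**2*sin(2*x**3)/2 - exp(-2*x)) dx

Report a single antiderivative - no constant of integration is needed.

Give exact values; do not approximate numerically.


The answer is 5*cos(2*x**3)/4 + exp(-2*x)/2.
Step 1. Rewrite: now ∫(-15*x**2*sin(2*x**3)/2) dx + ∫(-exp(-2*x)) dx.
Step 2. Substitute u = x**3, turning ∫(-15*x**2*sin(2*x**3)/2) dx into ∫(-5*sin(2*u)/2) du: now ∫(-exp(-2*x)) dx + ∫(-5*sin(2*u)/2) du.
Step 3. Evaluate the standard form: now 5*cos(2*u)/4 + ∫(-exp(-2*x)) dx.
Step 4. Substitute back u = x**3: now 5*cos(2*x**3)/4 + ∫(-exp(-2*x)) dx.
Step 5. Evaluate the standard form: now 5*cos(2*x**3)/4 + exp(-2*x)/2.
Answer: 5*cos(2*x**3)/4 + exp(-2*x)/2.


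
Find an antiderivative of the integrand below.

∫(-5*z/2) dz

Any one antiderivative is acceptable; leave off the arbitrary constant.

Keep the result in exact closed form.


Answer: -5*z**2/4.


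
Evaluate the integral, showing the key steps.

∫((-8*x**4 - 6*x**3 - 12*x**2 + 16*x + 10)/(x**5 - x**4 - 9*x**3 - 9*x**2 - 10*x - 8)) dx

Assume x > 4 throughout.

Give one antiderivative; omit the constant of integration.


Step 1. Decompose ∫((-8*x**4 - 6*x**3 - 12*x**2 + 16*x + 10)/(x**5 - x**4 - 9*x**3 - 9*x**2 - 10*x - 8)) dx by partial fractions, (-8*x**4 - 6*x**3 - 12*x**2 + 16*x + 10)/(x**5 - x**4 - 9*x**3 - 9*x**2 - 10*x - 8) = -2/(x**2 + 1) - 5/(x + 2) + 2/(x + 1) - 5/(x - 4): now ∫(-5/(x - 4)) dx + ∫(2/(x + 1)) dx + ∫(-5/(x + 2)) dx + ∫(-2/(x**2 + 1)) dx.
Step 2. Evaluate the standard form [assuming x > 4]: now -5*log(x - 4) + ∫(2/(x + 1)) dx + ∫(-5/(x + 2)) dx + ∫(-2/(x**2 + 1)) dx.
Step 3. Evaluate the standard form [assuming x > -1]: now -5*log(x - 4) + 2*log(x + 1) + ∫(-5/(x + 2)) dx + ∫(-2/(x**2 + 1)) dx.
Step 4. Evaluate the standard form [assuming x > -2]: now -5*log(x - 4) + 2*log(x + 1) - 5*log(x + 2) + ∫(-2/(x**2 + 1)) dx.
Step 5. Evaluate the standard form: now -5*log(x - 4) + 2*log(x + 1) - 5*log(x + 2) - 2*atan(x).
Answer: -5*log(x - 4) + 2*log(x + 1) - 5*log(x + 2) - 2*atan(x).


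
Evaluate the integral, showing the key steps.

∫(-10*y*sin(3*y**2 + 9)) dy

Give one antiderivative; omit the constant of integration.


Step 1. Substitute u = y**2 + 3, turning ∫(-10*y*sin(3*y**2 + 9)) dy into ∫(-5*sin(3*u)) du: now ∫(-5*sin(3*u)) du.
Step 2. Evaluate the standard form: now 5*cos(3*u)/3.
Step 3. Substitute back u = y**2 + 3: now 5*cos(3*y**2 + 9)/3.
Answer: 5*cos(3*y**2 + 9)/3.


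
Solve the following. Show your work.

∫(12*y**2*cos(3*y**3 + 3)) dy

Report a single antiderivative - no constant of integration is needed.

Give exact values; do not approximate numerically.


Step 1. Substitute u = y**3 + 1, turning ∫(12*y**2*cos(3*y**3 + 3)) dy into ∫(4*cos(3*u)) du: now ∫(4*cos(3*u)) du.
Step 2. Evaluate the standard form: now 4*sin(3*u)/3.
Step 3. Substitute back u = y**3 + 1: now 4*sin(3*y**3 + 3)/3.
Answer: 4*sin(3*y**3 + 3)/3.


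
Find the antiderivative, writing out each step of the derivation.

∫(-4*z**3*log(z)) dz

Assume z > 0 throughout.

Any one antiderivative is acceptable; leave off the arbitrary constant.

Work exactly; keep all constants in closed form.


Step 1. Integrate ∫(-4*z**3*log(z)) dz by parts with u = log(z), dv = (-4*z**3) dz, so v = -z**4 [assuming z > 0]: now -z**4*log(z) + ∫(z**3) dz.
Step 2. Evaluate the standard form: now -z**4*log(z) + z**4/4.
Answer: -z**4*log(z) + z**4/4.


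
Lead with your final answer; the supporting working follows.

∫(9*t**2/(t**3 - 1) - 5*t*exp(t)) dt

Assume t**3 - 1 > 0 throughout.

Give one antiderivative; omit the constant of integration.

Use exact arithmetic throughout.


The answer is -5*t*exp(t) + 5*exp(t) + 3*log(t**3 - 1).
Step 1. Rewrite: now ∫(-5*t*exp(t)) dt + ∫(9*t**2/(t**3 - 1)) dt.
Step 2. Integrate ∫(-5*t*exp(t)) dt by parts with u = t, dv = (-5*exp(t)) dt, so v = -5*exp(t): now -5*t*exp(t) + ∫(9*t**2/(t**3 - 1)) dt + ∫(5*exp(t)) dt.
Step 3. Evaluate the standard form: now -5*t*exp(t) + 5*exp(t) + ∫(9*t**2/(t**3 - 1)) dt.
Step 4. Substitute u = t**3 - 1, turning ∫(9*t**2/(t**3 - 1)) dt into ∫(3/u) du: now -5*t*exp(t) + 5*exp(t) + ∫(3/u) du.
Step 5. Evaluate the standard form [assuming u > 0]: now -5*t*exp(t) + 5*exp(t) + 3*log(u).
Step 6. Substitute back u = t**3 - 1: now -5*t*exp(t) + 5*exp(t) + 3*log(t**3 - 1).
Answer: -5*t*exp(t) + 5*exp(t) + 3*log(t**3 - 1).


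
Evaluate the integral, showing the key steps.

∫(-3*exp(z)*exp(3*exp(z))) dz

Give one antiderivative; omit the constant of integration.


Step 1. Substitute u = exp(z), turning ∫(-3*exp(z)*exp(3*exp(z))) dz into ∫(-3*exp(3*u)) du: now ∫(-3*exp(3*u)) du.
Step 2. Evaluate the standard form: now -exp(3*u).
Step 3. Substitute back u = exp(z): now -exp(3*exp(z)).
Answer: -exp(3*exp(z)).


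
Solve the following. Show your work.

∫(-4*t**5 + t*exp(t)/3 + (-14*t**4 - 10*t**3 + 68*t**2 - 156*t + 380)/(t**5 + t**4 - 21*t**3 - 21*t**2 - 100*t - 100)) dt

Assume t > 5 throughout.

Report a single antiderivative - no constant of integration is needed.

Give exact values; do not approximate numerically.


Step 1. Rewrite: now ∫(-4*t**5) dt + ∫(t*exp(t)/3) dt + ∫((-14*t**4 - 10*t**3 + 68*t**2 - 156*t + 380)/(t**5 + t**4 - 21*t**3 - 21*t**2 - 100*t - 100)) dt.
Step 2. Decompose ∫((-14*t**4 - 10*t**3 + 68*t**2 - 156*t + 380)/(t**5 + t**4 - 21*t**3 - 21*t**2 - 100*t - 100)) dt by partial fractions, (-14*t**4 - 10*t**3 + 68*t**2 - 156*t + 380)/(t**5 + t**4 - 21*t**3 - 21*t**2 - 100*t - 100) = 4/(t**2 + 4) - 4/(t + 5) - 5/(t + 1) - 5/(t - 5): now ∫(-4*t**5) dt + ∫(t*exp(t)/3) dt + ∫(-5/(t - 5)) dt + ∫(-5/(t + 1)) dt + ∫(-4/(t + 5)) dt + ∫(4/(t**2 + 4)) dt.
Step 3. Evaluate the standard form [assuming t > 5]: now -5*log(t - 5) + ∫(-4*t**5) dt + ∫(t*exp(t)/3) dt + ∫(-5/(t + 1)) dt + ∫(-4/(t + 5)) dt + ∫(4/(t**2 + 4)) dt.
Step 4. Evaluate the standard form [assuming t > -1]: now -5*log(t - 5) - 5*log(t + 1) + ∫(-4*t**5) dt + ∫(t*exp(t)/3) dt + ∫(-4/(t + 5)) dt + ∫(4/(t**2 + 4)) dt.
Step 5. Evaluate the standard form [assuming t > -5]: now -5*log(t - 5) - 5*log(t + 1) - 4*log(t + 5) + ∫(-4*t**5) dt + ∫(t*exp(t)/3) dt + ∫(4/(t**2 + 4)) dt.
Step 6. Evaluate the standard form: now -5*log(t - 5) - 5*log(t + 1) - 4*log(t + 5) + 2*atan(t/2) + ∫(-4*t**5) dt + ∫(t*exp(t)/3) dt.
Step 7. Integrate ∫(t*exp(t)/3) dt by parts with u = t, dv = (exp(t)/3) dt, so v = exp(t)/3: now t*exp(t)/3 - 5*log(t - 5) - 5*log(t + 1) - 4*log(t + 5) + 2*atan(t/2) + ∫(-4*t**5) dt + ∫(-exp(t)/3) dt.
Step 8. Evaluate the standard form: now t*exp(t)/3 - exp(t)/3 - 5*log(t - 5) - 5*log(t + 1) - 4*log(t + 5) + 2*atan(t/2) + ∫(-4*t**5) dt.
Step 9. Evaluate the standard form: now -2*t**6/3 + t*exp(t)/3 - exp(t)/3 - 5*log(t - 5) - 5*log(t + 1) - 4*log(t + 5) + 2*atan(t/2).
Answer: -2*t**6/3 + t*exp(t)/3 - exp(t)/3 - 5*log(t - 5) - 5*log(t + 1) - 4*log(t + 5) + 2*atan(t/2).


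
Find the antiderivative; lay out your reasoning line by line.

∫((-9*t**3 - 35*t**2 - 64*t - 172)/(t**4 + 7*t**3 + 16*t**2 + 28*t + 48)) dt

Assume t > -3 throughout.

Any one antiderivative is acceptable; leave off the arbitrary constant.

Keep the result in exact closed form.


Step 1. Decompose ∫((-9*t**3 - 35*t**2 - 64*t - 172)/(t**4 + 7*t**3 + 16*t**2 + 28*t + 48)) dt by partial fractions, (-9*t**3 - 35*t**2 - 64*t - 172)/(t**4 + 7*t**3 + 16*t**2 + 28*t + 48) = -4/(t**2 + 4) - 5/(t + 4) - 4/(t + 3): now ∫(-4/(t + 3)) dt + ∫(-5/(t + 4)) dt + ∫(-4/(t**2 + 4)) dt.
Step 2. Evaluate the standard form [assuming t > -3]: now -4*log(t + 3) + ∫(-5/(t + 4)) dt + ∫(-4/(t**2 + 4)) dt.
Step 3. Evaluate the standard form [assuming t > -4]: now -4*log(t + 3) - 5*log(t + 4) + ∫(-4/(t**2 + 4)) dt.
Step 4. Evaluate the standard form: now -4*log(t + 3) - 5*log(t + 4) - 2*atan(t/2).
Answer: -4*log(t + 3) - 5*log(t + 4) - 2*atan(t/2).


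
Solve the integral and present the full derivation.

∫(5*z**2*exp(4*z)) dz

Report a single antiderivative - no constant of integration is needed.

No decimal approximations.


Step 1. Integrate ∫(5*z**2*exp(4*z)) dz by parts with u = z**2, dv = (5*exp(4*z)) dz, so v = 5*exp(4*z)/4: now 5*z**2*exp(4*z)/4 + ∫(-5*z*exp(4*z)/2) dz.
Step 2. Integrate ∫(-5*z*exp(4*z)/2) dz by parts with u = z, dv = (-5*exp(4*z)/2) dz, so v = -5*exp(4*z)/8: now 5*z**2*exp(4*z)/4 - 5*z*exp(4*z)/8 + ∫(5*exp(4*z)/8) dz.
Step 3. Evaluate the standard form: now 5*z**2*exp(4*z)/4 - 5*z*exp(4*z)/8 + 5*exp(4*z)/32.
Answer: 5*z**2*exp(4*z)/4 - 5*z*exp(4*z)/8 + 5*exp(4*z)/32.


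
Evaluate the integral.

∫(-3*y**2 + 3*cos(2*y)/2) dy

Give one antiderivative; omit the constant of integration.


Answer: -y**3 + 3*sin(2*y)/4.


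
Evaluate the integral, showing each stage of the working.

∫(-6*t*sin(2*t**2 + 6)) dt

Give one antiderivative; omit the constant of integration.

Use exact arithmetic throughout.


Step 1. Substitute u = t**2 + 3, turning ∫(-6*t*sin(2*t**2 + 6)) dt into ∫(-3*sin(2*u)) du: now ∫(-3*sin(2*u)) du.
Step 2. Evaluate the standard form: now 3*cos(2*u)/2.
Step 3. Substitute back u = t**2 + 3: now 3*cos(2*t**2 + 6)/2.
Answer: 3*cos(2*t**2 + 6)/2.


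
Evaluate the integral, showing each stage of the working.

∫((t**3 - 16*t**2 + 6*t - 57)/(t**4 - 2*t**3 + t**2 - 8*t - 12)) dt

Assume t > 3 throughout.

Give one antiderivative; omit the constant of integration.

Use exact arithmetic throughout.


Step 1. Decompose ∫((t**3 - 16*t**2 + 6*t - 57)/(t**4 - 2*t**3 + t**2 - 8*t - 12)) dt by partial fractions, (t**3 - 16*t**2 + 6*t - 57)/(t**4 - 2*t**3 + t**2 - 8*t - 12) = -1/(t**2 + 4) + 4/(t + 1) - 3/(t - 3): now ∫(-3/(t - 3)) dt + ∫(4/(t + 1)) dt + ∫(-1/(t**2 + 4)) dt.
Step 2. Evaluate the standard form [assuming t > -1]: now 4*log(t + 1) + ∫(-3/(t - 3)) dt + ∫(-1/(t**2 + 4)) dt.
Step 3. Evaluate the standard form [assuming t > 3]: now -3*log(t - 3) + 4*log(t + 1) + ∫(-1/(t**2 + 4)) dt.
Step 4. Evaluate the standard form: now -3*log(t - 3) + 4*log(t + 1) - atan(t/2)/2.
Answer: -3*log(t - 3) + 4*log(t + 1) - atan(t/2)/2.


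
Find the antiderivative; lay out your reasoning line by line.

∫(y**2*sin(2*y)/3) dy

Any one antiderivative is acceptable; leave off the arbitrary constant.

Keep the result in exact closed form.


Step 1. Integrate ∫(y**2*sin(2*y)/3) dy by parts with u = y**2, dv = (sin(2*y)/3) dy, so v = -cos(2*y)/6: now -y**2*cos(2*y)/6 + ∫(y*cos(2*y)/3) dy.
Step 2. Integrate ∫(y*cos(2*y)/3) dy by parts with u = y, dv = (cos(2*y)/3) dy, so v = sin(2*y)/6: now -y**2*cos(2*y)/6 + y*sin(2*y)/6 + ∫(-sin(2*y)/6) dy.
Step 3. Evaluate the standard form: now -y**2*cos(2*y)/6 + y*sin(2*y)/6 + cos(2*y)/12.
Answer: -y**2*cos(2*y)/6 + y*sin(2*y)/6 + cos(2*y)/12.


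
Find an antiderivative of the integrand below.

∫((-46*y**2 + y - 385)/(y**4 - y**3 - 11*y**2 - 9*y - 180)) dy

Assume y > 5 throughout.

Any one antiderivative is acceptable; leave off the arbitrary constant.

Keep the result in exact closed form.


Answer: -5*log(y - 5) + 5*log(y + 4) - atan(y/3)/3.


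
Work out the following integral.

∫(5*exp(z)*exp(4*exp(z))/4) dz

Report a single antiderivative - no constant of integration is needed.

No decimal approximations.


Answer: 5*exp(4*exp(z))/16.


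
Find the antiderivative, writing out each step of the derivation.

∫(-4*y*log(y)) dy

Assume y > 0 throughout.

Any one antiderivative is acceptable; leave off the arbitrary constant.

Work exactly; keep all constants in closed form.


Step 1. Integrate ∫(-4*y*log(y)) dy by parts with u = log(y), dv = (-4*y) dy, so v = -2*y**2 [assuming y > 0]: now -2*y**2*log(y) + ∫(2*y) dy.
Step 2. Evaluate the standard form: now -2*y**2*log(y) + y**2.
Answer: -2*y**2*log(y) + y**2.


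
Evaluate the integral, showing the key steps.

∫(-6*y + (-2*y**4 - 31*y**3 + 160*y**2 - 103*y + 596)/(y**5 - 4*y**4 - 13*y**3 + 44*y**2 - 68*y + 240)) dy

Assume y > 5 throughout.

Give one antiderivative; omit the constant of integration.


Step 1. Rewrite: now ∫(-6*y) dy + ∫((-2*y**4 - 31*y**3 + 160*y**2 - 103*y + 596)/(y**5 - 4*y**4 - 13*y**3 + 44*y**2 - 68*y + 240)) dy.
Step 2. Evaluate the standard form: now -3*y**2 + ∫((-2*y**4 - 31*y**3 + 160*y**2 - 103*y + 596)/(y**5 - 4*y**4 - 13*y**3 + 44*y**2 - 68*y + 240)) dy.
Step 3. Decompose ∫((-2*y**4 - 31*y**3 + 160*y**2 - 103*y + 596)/(y**5 - 4*y**4 - 13*y**3 + 44*y**2 - 68*y + 240)) dy by partial fractions, (-2*y**4 - 31*y**3 + 160*y**2 - 103*y + 596)/(y**5 - 4*y**4 - 13*y**3 + 44*y**2 - 68*y + 240) = -1/(y**2 + 4) + 4/(y + 4) - 4/(y - 3) - 2/(y - 5): now -3*y**2 + ∫(-2/(y - 5)) dy + ∫(-4/(y - 3)) dy + ∫(4/(y + 4)) dy + ∫(-1/(y**2 + 4)) dy.
Step 4. Evaluate the standard form [assuming y > 5]: now -3*y**2 - 2*log(y - 5) + ∫(-4/(y - 3)) dy + ∫(4/(y + 4)) dy + ∫(-1/(y**2 + 4)) dy.
Step 5. Evaluate the standard form [assuming y > -4]: now -3*y**2 - 2*log(y - 5) + 4*log(y + 4) + ∫(-4/(y - 3)) dy + ∫(-1/(y**2 + 4)) dy.
Step 6. Evaluate the standard form [assuming y > 3]: now -3*y**2 - 2*log(y - 5) - 4*log(y - 3) + 4*log(y + 4) + ∫(-1/(y**2 + 4)) dy.
Step 7. Evaluate the standard form: now -3*y**2 - 2*log(y - 5) - 4*log(y - 3) + 4*log(y + 4) - atan(y/2)/2.
Answer: -3*y**2 - 2*log(y - 5) - 4*log(y - 3) + 4*log(y + 4) - atan(y/2)/2.


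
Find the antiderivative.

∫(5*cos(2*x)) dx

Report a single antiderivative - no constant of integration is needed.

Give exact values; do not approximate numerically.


Answer: 5*sin(2*x)/2.


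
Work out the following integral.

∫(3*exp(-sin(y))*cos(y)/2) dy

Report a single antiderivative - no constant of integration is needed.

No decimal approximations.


Answer: -3*exp(-sin(y))/2.


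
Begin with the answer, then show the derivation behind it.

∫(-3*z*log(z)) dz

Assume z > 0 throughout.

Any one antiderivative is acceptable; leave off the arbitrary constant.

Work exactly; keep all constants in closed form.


The answer is -3*z**2*log(z)/2 + 3*z**2/4.
Step 1. Integrate ∫(-3*z*log(z)) dz by parts with u = log(z), dv = (-3*z) dz, so v = -3*z**2/2 [assuming z > 0]: now -3*z**2*log(z)/2 + ∫(3*z/2) dz.
Step 2. Evaluate the standard form: now -3*z**2*log(z)/2 + 3*z**2/4.
Answer: -3*z**2*log(z)/2 + 3*z**2/4.


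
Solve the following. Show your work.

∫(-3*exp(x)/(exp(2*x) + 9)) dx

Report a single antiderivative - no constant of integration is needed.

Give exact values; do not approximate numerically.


Step 1. Substitute u = exp(x), turning ∫(-3*exp(x)/(exp(2*x) + 9)) dx into ∫(-3/(u**2 + 9)) du: now ∫(-3/(u**2 + 9)) du.
Step 2. Evaluate the standard form: now -atan(u/3).
Step 3. Substitute back u = exp(x): now -atan(exp(x)/3).
Answer: -atan(exp(x)/3).


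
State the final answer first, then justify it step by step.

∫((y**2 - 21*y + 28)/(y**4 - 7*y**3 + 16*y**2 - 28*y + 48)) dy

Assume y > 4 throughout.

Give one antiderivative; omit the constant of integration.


The answer is -2*log(y - 4) + 2*log(y - 3) + 3*atan(y/2)/2.
Step 1. Decompose ∫((y**2 - 21*y + 28)/(y**4 - 7*y**3 + 16*y**2 - 28*y + 48)) dy by partial fractions, (y**2 - 21*y + 28)/(y**4 - 7*y**3 + 16*y**2 - 28*y + 48) = 3/(y**2 + 4) + 2/(y - 3) - 2/(y - 4): now ∫(-2/(y - 4)) dy + ∫(2/(y - 3)) dy + ∫(3/(y**2 + 4)) dy.
Step 2. Evaluate the standard form [assuming y > 4]: now -2*log(y - 4) + ∫(2/(y - 3)) dy + ∫(3/(y**2 + 4)) dy.
Step 3. Evaluate the standard form [assuming y > 3]: now -2*log(y - 4) + 2*log(y - 3) + ∫(3/(y**2 + 4)) dy.
Step 4. Evaluate the standard form: now -2*log(y - 4) + 2*log(y - 3) + 3*atan(y/2)/2.
Answer: -2*log(y - 4) + 2*log(y - 3) + 3*atan(y/2)/2.


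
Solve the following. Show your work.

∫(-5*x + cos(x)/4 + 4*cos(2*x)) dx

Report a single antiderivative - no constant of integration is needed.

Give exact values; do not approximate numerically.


Step 1. Rewrite: now ∫(-5*x) dx + ∫(cos(x)/4) dx + ∫(4*cos(2*x)) dx.
Step 2. Evaluate the standard form: now -5*x**2/2 + ∫(cos(x)/4) dx + ∫(4*cos(2*x)) dx.
Step 3. Evaluate the standard form: now -5*x**2/2 + 2*sin(2*x) + ∫(cos(x)/4) dx.
Step 4. Evaluate the standard form: now -5*x**2/2 + sin(x)/4 + 2*sin(2*x).
Answer: -5*x**2/2 + sin(x)/4 + 2*sin(2*x).


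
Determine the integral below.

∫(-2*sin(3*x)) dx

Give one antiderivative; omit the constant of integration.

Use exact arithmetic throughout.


Answer: 2*cos(3*x)/3.


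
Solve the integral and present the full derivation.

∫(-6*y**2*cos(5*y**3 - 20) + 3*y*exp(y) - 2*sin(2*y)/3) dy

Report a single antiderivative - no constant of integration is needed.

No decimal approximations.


Step 1. Rewrite: now ∫(3*y*exp(y)) dy + ∫(-6*y**2*cos(5*y**3 - 20)) dy + ∫(-2*sin(2*y)/3) dy.
Step 2. Evaluate the standard form: now cos(2*y)/3 + ∫(3*y*exp(y)) dy + ∫(-6*y**2*cos(5*y**3 - 20)) dy.
Step 3. Substitute u = y**3 - 4, turning ∫(-6*y**2*cos(5*y**3 - 20)) dy into ∫(-2*cos(5*u)) du: now cos(2*y)/3 + ∫(3*y*exp(y)) dy + ∫(-2*cos(5*u)) du.
Step 4. Evaluate the standard form: now -2*sin(5*u)/5 + cos(2*y)/3 + ∫(3*y*exp(y)) dy.
Step 5. Substitute back u = y**3 - 4: now -2*sin(5*y**3 - 20)/5 + cos(2*y)/3 + ∫(3*y*exp(y)) dy.
Step 6. Integrate ∫(3*y*exp(y)) dy by parts with u = y, dv = (3*exp(y)) dy, so v = 3*exp(y): now 3*y*exp(y) - 2*sin(5*y**3 - 20)/5 + cos(2*y)/3 + ∫(-3*exp(y)) dy.
Step 7. Evaluate the standard form: now 3*y*exp(y) - 3*exp(y) - 2*sin(5*y**3 - 20)/5 + cos(2*y)/3.
Answer: 3*y*exp(y) - 3*exp(y) - 2*sin(5*y**3 - 20)/5 + cos(2*y)/3.


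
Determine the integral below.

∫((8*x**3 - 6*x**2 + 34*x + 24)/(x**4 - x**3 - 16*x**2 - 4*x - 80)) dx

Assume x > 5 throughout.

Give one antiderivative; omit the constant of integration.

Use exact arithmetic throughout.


Answer: 4*log(x - 5) + 4*log(x + 4) - atan(x/2).


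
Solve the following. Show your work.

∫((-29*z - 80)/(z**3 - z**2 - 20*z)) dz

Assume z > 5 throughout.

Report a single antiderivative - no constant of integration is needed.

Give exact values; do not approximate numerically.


Step 1. Decompose ∫((-29*z - 80)/(z**3 - z**2 - 20*z)) dz by partial fractions, (-29*z - 80)/(z**3 - z**2 - 20*z) = 1/(z + 4) - 5/(z - 5) + 4/z: now ∫(4/z) dz + ∫(-5/(z - 5)) dz + ∫(1/(z + 4)) dz.
Step 2. Evaluate the standard form [assuming z > -4]: now log(z + 4) + ∫(4/z) dz + ∫(-5/(z - 5)) dz.
Step 3. Evaluate the standard form [assuming z > 5]: now -5*log(z - 5) + log(z + 4) + ∫(4/z) dz.
Step 4. Evaluate the standard form [assuming z > 0]: now 4*log(z) - 5*log(z - 5) + log(z + 4).
Answer: 4*log(z) - 5*log(z - 5) + log(z + 4).


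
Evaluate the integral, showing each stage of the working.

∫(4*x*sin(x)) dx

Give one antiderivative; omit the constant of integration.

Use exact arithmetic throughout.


Step 1. Integrate ∫(4*x*sin(x)) dx by parts with u = x, dv = (4*sin(x)) dx, so v = -4*cos(x): now -4*x*cos(x) + ∫(4*cos(x)) dx.
Step 2. Evaluate the standard form: now -4*x*cos(x) + 4*sin(x).
Answer: -4*x*cos(x) + 4*sin(x).


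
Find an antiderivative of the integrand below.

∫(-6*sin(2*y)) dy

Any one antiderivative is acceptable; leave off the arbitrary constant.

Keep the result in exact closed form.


Answer: 3*cos(2*y).


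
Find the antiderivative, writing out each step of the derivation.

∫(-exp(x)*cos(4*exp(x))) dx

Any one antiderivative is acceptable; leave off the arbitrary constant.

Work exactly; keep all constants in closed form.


Step 1. Substitute u = exp(x), turning ∫(-exp(x)*cos(4*exp(x))) dx into ∫(-cos(4*u)) du: now ∫(-cos(4*u)) du.
Step 2. Evaluate the standard form: now -sin(4*u)/4.
Step 3. Substitute back u = exp(x): now -sin(4*exp(x))/4.
Answer: -sin(4*exp(x))/4.


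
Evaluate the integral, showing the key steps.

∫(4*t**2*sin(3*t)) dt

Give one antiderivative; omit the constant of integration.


Step 1. Integrate ∫(4*t**2*sin(3*t)) dt by parts with u = t**2, dv = (4*sin(3*t)) dt, so v = -4*cos(3*t)/3: now -4*t**2*cos(3*t)/3 + ∫(8*t*cos(3*t)/3) dt.
Step 2. Integrate ∫(8*t*cos(3*t)/3) dt by parts with u = t, dv = (8*cos(3*t)/3) dt, so v = 8*sin(3*t)/9: now -4*t**2*cos(3*t)/3 + 8*t*sin(3*t)/9 + ∫(-8*sin(3*t)/9) dt.
Step 3. Evaluate the standard form: now -4*t**2*cos(3*t)/3 + 8*t*sin(3*t)/9 + 8*cos(3*t)/27.
Answer: -4*t**2*cos(3*t)/3 + 8*t*sin(3*t)/9 + 8*cos(3*t)/27.


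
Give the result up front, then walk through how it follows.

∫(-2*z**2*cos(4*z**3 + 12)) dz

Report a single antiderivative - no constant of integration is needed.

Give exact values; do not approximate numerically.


The answer is -sin(4*z**3 + 12)/6.
Step 1. Substitute u = z**3 + 3, turning ∫(-2*z**2*cos(4*z**3 + 12)) dz into ∫(-2*cos(4*u)/3) du: now ∫(-2*cos(4*u)/3) du.
Step 2. Evaluate the standard form: now -sin(4*u)/6.
Step 3. Substitute back u = z**3 + 3: now -sin(4*z**3 + 12)/6.
Answer: -sin(4*z**3 + 12)/6.


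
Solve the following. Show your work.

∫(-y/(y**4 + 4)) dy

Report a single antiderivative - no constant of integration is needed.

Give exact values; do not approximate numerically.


Step 1. Substitute u = y**2, turning ∫(-y/(y**4 + 4)) dy into ∫(-1/(2*(u**2 + 4))) du: now ∫(-1/(2*(u**2 + 4))) du.
Step 2. Evaluate the standard form: now -atan(u/2)/4.
Step 3. Substitute back u = y**2: now -atan(y**2/2)/4.
Answer: -atan(y**2/2)/4.


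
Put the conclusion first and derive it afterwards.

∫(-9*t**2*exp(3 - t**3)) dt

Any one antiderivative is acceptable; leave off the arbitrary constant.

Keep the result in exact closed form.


The answer is 3*exp(3 - t**3).
Step 1. Substitute u = t**3 - 3, turning ∫(-9*t**2*exp(3 - t**3)) dt into ∫(-3*exp(-u)) du: now ∫(-3*exp(-u)) du.
Step 2. Evaluate the standard form: now 3*exp(-u).
Step 3. Substitute back u = t**3 - 3: now 3*exp(3 - t**3).
Answer: 3*exp(3 - t**3).


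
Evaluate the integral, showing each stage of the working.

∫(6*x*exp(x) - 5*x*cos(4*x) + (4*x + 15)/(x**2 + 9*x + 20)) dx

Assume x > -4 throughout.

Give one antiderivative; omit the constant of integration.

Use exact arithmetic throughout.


Step 1. Rewrite: now ∫(6*x*exp(x)) dx + ∫(-5*x*cos(4*x)) dx + ∫((4*x + 15)/(x**2 + 9*x + 20)) dx.
Step 2. Integrate ∫(6*x*exp(x)) dx by parts with u = x, dv = (6*exp(x)) dx, so v = 6*exp(x): now 6*x*exp(x) + ∫(-5*x*cos(4*x)) dx + ∫((4*x + 15)/(x**2 + 9*x + 20)) dx + ∫(-6*exp(x)) dx.
Step 3. Evaluate the standard form: now 6*x*exp(x) - 6*exp(x) + ∫(-5*x*cos(4*x)) dx + ∫((4*x + 15)/(x**2 + 9*x + 20)) dx.
Step 4. Integrate ∫(-5*x*cos(4*x)) dx by parts with u = x, dv = (-5*cos(4*x)) dx, so v = -5*sin(4*x)/4: now 6*x*exp(x) - 5*x*sin(4*x)/4 - 6*exp(x) + ∫((4*x + 15)/(x**2 + 9*x + 20)) dx + ∫(5*sin(4*x)/4) dx.
Step 5. Evaluate the standard form: now 6*x*exp(x) - 5*x*sin(4*x)/4 - 6*exp(x) - 5*cos(4*x)/16 + ∫((4*x + 15)/(x**2 + 9*x + 20)) dx.
Step 6. Decompose ∫((4*x + 15)/(x**2 + 9*x + 20)) dx by partial fractions, (4*x + 15)/(x**2 + 9*x + 20) = 5/(x + 5) - 1/(x + 4): now 6*x*exp(x) - 5*x*sin(4*x)/4 - 6*exp(x) - 5*cos(4*x)/16 + ∫(-1/(x + 4)) dx + ∫(5/(x + 5)) dx.
Step 7. Evaluate the standard form [assuming x > -4]: now 6*x*exp(x) - 5*x*sin(4*x)/4 - 6*exp(x) - log(x + 4) - 5*cos(4*x)/16 + ∫(5/(x + 5)) dx.
Step 8. Evaluate the standard form [assuming x > -5]: now 6*x*exp(x) - 5*x*sin(4*x)/4 - 6*exp(x) - log(x + 4) + 5*log(x + 5) - 5*cos(4*x)/16.
Answer: 6*x*exp(x) - 5*x*sin(4*x)/4 - 6*exp(x) - log(x + 4) + 5*log(x + 5) - 5*cos(4*x)/16.


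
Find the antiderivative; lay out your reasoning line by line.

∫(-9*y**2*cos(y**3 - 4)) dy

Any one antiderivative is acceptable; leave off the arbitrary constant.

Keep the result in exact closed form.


Step 1. Substitute u = y**3 - 4, turning ∫(-9*y**2*cos(y**3 - 4)) dy into ∫(-3*cos(u)) du: now ∫(-3*cos(u)) du.
Step 2. Evaluate the standard form: now -3*sin(u).
Step 3. Substitute back u = y**3 - 4: now -3*sin(y**3 - 4).
Answer: -3*sin(y**3 - 4).


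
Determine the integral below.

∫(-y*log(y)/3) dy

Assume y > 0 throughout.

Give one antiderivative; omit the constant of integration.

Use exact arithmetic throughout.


Answer: -y**2*log(y)/6 + y**2/12.


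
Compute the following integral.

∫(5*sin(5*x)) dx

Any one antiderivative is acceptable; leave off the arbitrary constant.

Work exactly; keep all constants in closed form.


Answer: -cos(5*x).


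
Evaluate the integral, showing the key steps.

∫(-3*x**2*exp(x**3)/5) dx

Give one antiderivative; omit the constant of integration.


Step 1. Substitute u = x**3, turning ∫(-3*x**2*exp(x**3)/5) dx into ∫(-exp(u)/5) du: now ∫(-exp(u)/5) du.
Step 2. Evaluate the standard form: now -exp(u)/5.
Step 3. Substitute back u = x**3: now -exp(x**3)/5.
Answer: -exp(x**3)/5.


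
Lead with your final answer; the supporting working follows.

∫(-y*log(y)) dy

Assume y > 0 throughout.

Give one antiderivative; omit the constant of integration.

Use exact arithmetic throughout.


The answer is -y**2*log(y)/2 + y**2/4.
Step 1. Integrate ∫(-y*log(y)) dy by parts with u = log(y), dv = (-y) dy, so v = -y**2/2 [assuming y > 0]: now -y**2*log(y)/2 + ∫(y/2) dy.
Step 2. Evaluate the standard form: now -y**2*log(y)/2 + y**2/4.
Answer: -y**2*log(y)/2 + y**2/4.
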